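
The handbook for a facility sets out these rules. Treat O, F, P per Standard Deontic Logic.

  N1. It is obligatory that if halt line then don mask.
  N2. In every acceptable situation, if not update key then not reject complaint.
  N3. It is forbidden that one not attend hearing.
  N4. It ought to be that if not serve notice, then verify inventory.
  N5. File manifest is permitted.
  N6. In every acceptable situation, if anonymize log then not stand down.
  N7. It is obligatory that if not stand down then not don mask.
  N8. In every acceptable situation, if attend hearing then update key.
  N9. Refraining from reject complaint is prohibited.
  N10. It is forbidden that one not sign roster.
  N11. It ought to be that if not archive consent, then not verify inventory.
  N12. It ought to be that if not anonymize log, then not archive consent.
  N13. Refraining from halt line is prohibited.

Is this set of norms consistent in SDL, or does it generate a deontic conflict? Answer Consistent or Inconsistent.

Consistent

Premise 2 is O(¬update_key → ¬reject_complaint), but O(¬update_key) is not derivable from the premises, so it does not yield O(¬reject_complaint).
So O(¬reject_complaint) is not derivable, and the apparent clash with O(reject_complaint) does not arise.
A world satisfying every obligation exists (e.g. anonymize_log=false, archive_consent=false, attend_hearing=true, don_mask=true, file_manifest=false, halt_line=true, reject_complaint=true, serve_notice=true, sign_roster=true, stand_down=true, update_key=true, verify_inventory=false); no atom is both obligatory and forbidden, so the set is consistent.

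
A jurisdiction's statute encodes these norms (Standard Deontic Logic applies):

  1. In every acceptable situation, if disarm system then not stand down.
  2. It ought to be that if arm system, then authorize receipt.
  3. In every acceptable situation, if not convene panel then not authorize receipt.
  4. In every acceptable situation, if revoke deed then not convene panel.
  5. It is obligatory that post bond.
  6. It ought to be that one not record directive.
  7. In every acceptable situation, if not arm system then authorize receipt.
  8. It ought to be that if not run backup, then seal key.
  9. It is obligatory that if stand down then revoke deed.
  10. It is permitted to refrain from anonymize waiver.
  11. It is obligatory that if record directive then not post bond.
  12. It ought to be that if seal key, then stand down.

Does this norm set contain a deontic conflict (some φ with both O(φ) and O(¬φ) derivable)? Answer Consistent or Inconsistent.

Consistent

Premise 11 is O(record_directive → ¬post_bond), but O(record_directive) is not derivable from the premises, so it does not yield O(¬post_bond).
So O(¬post_bond) is not derivable, and the apparent clash with O(post_bond) does not arise.
A world satisfying every obligation exists (e.g. anonymize_waiver=false, arm_system=false, authorize_receipt=true, convene_panel=true, disarm_system=false, post_bond=true, record_directive=false, revoke_deed=false, run_backup=true, seal_key=false, stand_down=false); no atom is both obligatory and forbidden, so the set is consistent.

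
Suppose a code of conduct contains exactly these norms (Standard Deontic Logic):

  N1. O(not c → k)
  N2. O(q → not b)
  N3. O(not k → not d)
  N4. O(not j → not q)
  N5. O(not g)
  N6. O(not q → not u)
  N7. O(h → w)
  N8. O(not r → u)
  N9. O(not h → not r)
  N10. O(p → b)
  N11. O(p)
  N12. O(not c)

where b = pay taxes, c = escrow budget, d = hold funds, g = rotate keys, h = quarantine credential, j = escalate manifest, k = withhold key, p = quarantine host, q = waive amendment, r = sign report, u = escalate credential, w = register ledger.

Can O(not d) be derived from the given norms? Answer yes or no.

Premise 3 is O(not k → not d), but O(not k) is not derivable from the premises, so it does not yield O(not d).
No other premise forces O(not d). An ideal world satisfying every premise can still have not d false, so O(not d) is not derivable.

No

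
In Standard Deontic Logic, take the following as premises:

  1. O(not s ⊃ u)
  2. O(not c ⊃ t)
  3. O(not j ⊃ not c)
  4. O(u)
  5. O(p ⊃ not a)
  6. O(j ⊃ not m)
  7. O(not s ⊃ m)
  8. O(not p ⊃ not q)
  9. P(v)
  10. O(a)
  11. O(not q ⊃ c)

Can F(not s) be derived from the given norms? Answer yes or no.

Yes

Premise 10 gives O(a).
Premise 5 is O(p ⊃ not a); contrapositively O(a ⊃ not p). Since O(a) holds, K gives O(not p).
Applying K to premise 8 (O(not p ⊃ not q)) and O(not p) yields O(not q).
With premise 11, O(not q ⊃ c), the K-axiom yields O(c).
The contrapositive of premise 3 (O(not j ⊃ not c)) is O(c ⊃ j), and O(c) is already established, so O(j).
From O(j) and premise 6, O(j ⊃ not m), we obtain O(not m).
Premise 7 is O(not s ⊃ m); contrapositively O(not m ⊃ s). Since O(not m) holds, K gives O(s).
Premises 1, 2, 4, 9 do not contribute to this derivation.
So O(s) holds, i.e. F(not s). The claim follows.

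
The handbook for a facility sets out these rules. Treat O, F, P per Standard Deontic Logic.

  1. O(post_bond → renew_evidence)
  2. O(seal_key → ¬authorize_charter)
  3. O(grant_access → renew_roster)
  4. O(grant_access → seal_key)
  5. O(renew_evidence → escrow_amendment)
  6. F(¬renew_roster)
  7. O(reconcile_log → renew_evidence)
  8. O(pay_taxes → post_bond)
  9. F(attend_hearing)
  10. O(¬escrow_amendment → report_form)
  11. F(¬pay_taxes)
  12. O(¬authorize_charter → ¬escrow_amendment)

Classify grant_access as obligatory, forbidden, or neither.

Premise 11, F(¬pay_taxes), is equivalent to O(pay_taxes).
With premise 8, O(pay_taxes → post_bond), the K-axiom yields O(post_bond).
Applying K to premise 1 (O(post_bond → renew_evidence)) and O(post_bond) yields O(renew_evidence).
Applying K to premise 5 (O(renew_evidence → escrow_amendment)) and O(renew_evidence) yields O(escrow_amendment).
Premise 12, O(¬authorize_charter → ¬escrow_amendment), contraposes to O(escrow_amendment → authorize_charter); with O(escrow_amendment) we get O(authorize_charter).
Premise 2 is O(seal_key → ¬authorize_charter); contrapositively O(authorize_charter → ¬seal_key). Since O(authorize_charter) holds, K gives O(¬seal_key).
The contrapositive of premise 4 (O(grant_access → seal_key)) is O(¬seal_key → ¬grant_access), and O(¬seal_key) is already established, so O(¬grant_access).
Premises 3, 6, 7, 9, 10 do not contribute to this derivation.
Thus O(¬grant_access), which is F(grant_access): grant_access is forbidden.

Forbidden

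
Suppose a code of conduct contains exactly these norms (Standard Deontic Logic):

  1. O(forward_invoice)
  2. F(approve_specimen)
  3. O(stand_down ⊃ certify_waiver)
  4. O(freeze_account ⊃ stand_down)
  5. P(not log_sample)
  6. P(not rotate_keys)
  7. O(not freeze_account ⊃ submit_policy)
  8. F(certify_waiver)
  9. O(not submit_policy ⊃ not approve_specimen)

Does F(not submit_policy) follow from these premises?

Yes

Premise 8, F(certify_waiver), is equivalent to O(not certify_waiver).
Premise 3 is O(stand_down ⊃ certify_waiver); contrapositively O(not certify_waiver ⊃ not stand_down). Since O(not certify_waiver) holds, K gives O(not stand_down).
Premise 4 is O(freeze_account ⊃ stand_down); contrapositively O(not stand_down ⊃ not freeze_account). Since O(not stand_down) holds, K gives O(not freeze_account).
From O(not freeze_account) and premise 7, O(not freeze_account ⊃ submit_policy), we obtain O(submit_policy).
Premises 1, 2, 5, 6, 9 do not contribute to this derivation.
So O(submit_policy) holds, i.e. F(not submit_policy). The claim follows.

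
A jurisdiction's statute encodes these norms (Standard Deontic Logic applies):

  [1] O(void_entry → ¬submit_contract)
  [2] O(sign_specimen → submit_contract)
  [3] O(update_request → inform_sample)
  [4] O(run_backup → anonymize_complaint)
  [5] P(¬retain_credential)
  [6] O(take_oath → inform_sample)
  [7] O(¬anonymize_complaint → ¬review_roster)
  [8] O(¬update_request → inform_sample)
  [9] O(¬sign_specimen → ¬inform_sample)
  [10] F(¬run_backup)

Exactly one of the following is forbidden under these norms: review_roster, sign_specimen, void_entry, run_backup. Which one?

void_entry

Premises 3 and 8 are O(update_request → inform_sample) and O(¬update_request → inform_sample); every ideal world satisfies update_request or ¬update_request, so in either case inform_sample holds — hence O(inform_sample).
Premise 9, O(¬sign_specimen → ¬inform_sample), contraposes to O(inform_sample → sign_specimen); with O(inform_sample) we get O(sign_specimen).
With premise 2, O(sign_specimen → submit_contract), the K-axiom yields O(submit_contract).
Premise 1 is O(void_entry → ¬submit_contract); contrapositively O(submit_contract → ¬void_entry). Since O(submit_contract) holds, K gives O(¬void_entry).
So O(¬void_entry) holds, i.e. void_entry is forbidden. None of the other listed options is forbidden under the premises.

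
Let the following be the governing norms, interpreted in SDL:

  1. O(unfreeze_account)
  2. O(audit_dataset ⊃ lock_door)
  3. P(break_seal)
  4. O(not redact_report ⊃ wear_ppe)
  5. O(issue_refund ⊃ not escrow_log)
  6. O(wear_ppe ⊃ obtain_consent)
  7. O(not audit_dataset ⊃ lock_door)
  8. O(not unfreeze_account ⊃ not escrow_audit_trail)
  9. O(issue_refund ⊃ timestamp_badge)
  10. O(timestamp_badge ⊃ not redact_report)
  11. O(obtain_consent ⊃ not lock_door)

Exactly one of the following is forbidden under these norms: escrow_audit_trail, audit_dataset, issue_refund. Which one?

issue_refund

Premises 7 and 2 cover both cases: O(not audit_dataset ⊃ lock_door) and O(audit_dataset ⊃ lock_door). Since not audit_dataset ∨ audit_dataset is a tautology, O(lock_door) follows.
Premise 11, O(obtain_consent ⊃ not lock_door), contraposes to O(lock_door ⊃ not obtain_consent); with O(lock_door) we get O(not obtain_consent).
The contrapositive of premise 6 (O(wear_ppe ⊃ obtain_consent)) is O(not obtain_consent ⊃ not wear_ppe), and O(not obtain_consent) is already established, so O(not wear_ppe).
Premise 4 is O(not redact_report ⊃ wear_ppe); contrapositively O(not wear_ppe ⊃ redact_report). Since O(not wear_ppe) holds, K gives O(redact_report).
Premise 10, O(timestamp_badge ⊃ not redact_report), contraposes to O(redact_report ⊃ not timestamp_badge); with O(redact_report) we get O(not timestamp_badge).
Premise 9, O(issue_refund ⊃ timestamp_badge), contraposes to O(not timestamp_badge ⊃ not issue_refund); with O(not timestamp_badge) we get O(not issue_refund).
So O(not issue_refund) holds, i.e. issue_refund is forbidden. None of the other listed options is forbidden under the premises.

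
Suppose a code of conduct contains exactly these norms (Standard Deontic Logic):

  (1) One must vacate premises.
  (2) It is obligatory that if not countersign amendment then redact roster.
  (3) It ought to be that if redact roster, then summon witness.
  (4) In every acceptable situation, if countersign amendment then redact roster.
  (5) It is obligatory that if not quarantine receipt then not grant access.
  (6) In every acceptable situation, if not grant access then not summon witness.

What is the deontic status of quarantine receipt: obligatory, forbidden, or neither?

Premises 2 and 4 are O(¬countersign_amendment → redact_roster) and O(countersign_amendment → redact_roster); every ideal world satisfies ¬countersign_amendment or countersign_amendment, so in either case redact_roster holds — hence O(redact_roster).
From O(redact_roster) and premise 3, O(redact_roster → summon_witness), we obtain O(summon_witness).
Premise 6, O(¬grant_access → ¬summon_witness), contraposes to O(summon_witness → grant_access); with O(summon_witness) we get O(grant_access).
The contrapositive of premise 5 (O(¬quarantine_receipt → ¬grant_access)) is O(grant_access → quarantine_receipt), and O(grant_access) is already established, so O(quarantine_receipt).
Premise 1 does not contribute to this derivation.
Hence quarantine_receipt is obligatory.

Obligatory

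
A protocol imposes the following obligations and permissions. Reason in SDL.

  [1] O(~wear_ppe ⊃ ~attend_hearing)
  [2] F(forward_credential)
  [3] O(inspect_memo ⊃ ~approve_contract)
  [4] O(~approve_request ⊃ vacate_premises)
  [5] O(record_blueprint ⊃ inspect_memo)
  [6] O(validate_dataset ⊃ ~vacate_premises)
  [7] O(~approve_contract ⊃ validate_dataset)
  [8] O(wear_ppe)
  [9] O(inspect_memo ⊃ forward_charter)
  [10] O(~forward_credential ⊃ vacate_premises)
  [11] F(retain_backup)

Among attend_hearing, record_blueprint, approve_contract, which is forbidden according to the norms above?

Premise 2 is F(forward_credential), i.e. O(~forward_credential).
With premise 10, O(~forward_credential ⊃ vacate_premises), the K-axiom yields O(vacate_premises).
The contrapositive of premise 6 (O(validate_dataset ⊃ ~vacate_premises)) is O(vacate_premises ⊃ ~validate_dataset), and O(vacate_premises) is already established, so O(~validate_dataset).
The contrapositive of premise 7 (O(~approve_contract ⊃ validate_dataset)) is O(~validate_dataset ⊃ approve_contract), and O(~validate_dataset) is already established, so O(approve_contract).
Premise 3, O(inspect_memo ⊃ ~approve_contract), contraposes to O(approve_contract ⊃ ~inspect_memo); with O(approve_contract) we get O(~inspect_memo).
Premise 5, O(record_blueprint ⊃ inspect_memo), contraposes to O(~inspect_memo ⊃ ~record_blueprint); with O(~inspect_memo) we get O(~record_blueprint).
So O(~record_blueprint) holds, i.e. record_blueprint is forbidden. None of the other listed options is forbidden under the premises.

record_blueprint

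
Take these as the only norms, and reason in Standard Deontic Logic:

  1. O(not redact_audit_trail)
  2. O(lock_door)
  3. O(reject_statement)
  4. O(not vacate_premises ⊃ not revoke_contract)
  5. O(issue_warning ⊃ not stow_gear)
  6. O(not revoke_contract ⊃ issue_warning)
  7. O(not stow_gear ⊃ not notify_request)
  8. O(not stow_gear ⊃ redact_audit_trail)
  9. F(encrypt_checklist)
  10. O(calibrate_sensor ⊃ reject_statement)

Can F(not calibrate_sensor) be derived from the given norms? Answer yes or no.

Premise 10 is O(calibrate_sensor ⊃ reject_statement); even if O(reject_statement) held, inferring O(calibrate_sensor) would be affirming the consequent — invalid.
No other premise forces O(calibrate_sensor). An ideal world satisfying every premise can still have not calibrate_sensor true, so F(not calibrate_sensor) is not derivable.

No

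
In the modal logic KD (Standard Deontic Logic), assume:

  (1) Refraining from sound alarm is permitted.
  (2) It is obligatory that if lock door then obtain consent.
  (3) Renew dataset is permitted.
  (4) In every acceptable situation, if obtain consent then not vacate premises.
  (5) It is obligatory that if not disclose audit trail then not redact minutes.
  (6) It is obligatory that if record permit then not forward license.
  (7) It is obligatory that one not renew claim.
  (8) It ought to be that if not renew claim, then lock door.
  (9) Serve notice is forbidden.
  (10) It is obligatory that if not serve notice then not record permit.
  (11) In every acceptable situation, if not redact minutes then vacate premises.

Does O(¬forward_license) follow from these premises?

No

Premise 6 is O(record_permit → ¬forward_license), but O(record_permit) is not derivable from the premises, so it does not yield O(¬forward_license).
No other premise forces O(¬forward_license). An ideal world satisfying every premise can still have ¬forward_license false, so O(¬forward_license) is not derivable.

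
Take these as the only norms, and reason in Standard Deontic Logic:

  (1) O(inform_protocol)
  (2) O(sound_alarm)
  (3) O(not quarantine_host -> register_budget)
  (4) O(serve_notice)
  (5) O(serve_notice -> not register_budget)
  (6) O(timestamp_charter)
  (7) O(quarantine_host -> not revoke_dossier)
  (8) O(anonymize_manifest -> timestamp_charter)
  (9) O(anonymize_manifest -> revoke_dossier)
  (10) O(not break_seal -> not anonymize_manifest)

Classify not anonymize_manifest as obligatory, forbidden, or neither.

Obligatory

Premise 4 gives O(serve_notice).
From O(serve_notice) and premise 5, O(serve_notice -> not register_budget), we obtain O(not register_budget).
The contrapositive of premise 3 (O(not quarantine_host -> register_budget)) is O(not register_budget -> quarantine_host), and O(not register_budget) is already established, so O(quarantine_host).
From O(quarantine_host) and premise 7, O(quarantine_host -> not revoke_dossier), we obtain O(not revoke_dossier).
The contrapositive of premise 9 (O(anonymize_manifest -> revoke_dossier)) is O(not revoke_dossier -> not anonymize_manifest), and O(not revoke_dossier) is already established, so O(not anonymize_manifest).
Premises 1, 2, 6, 8, 10 do not contribute to this derivation.
Hence not anonymize_manifest is obligatory.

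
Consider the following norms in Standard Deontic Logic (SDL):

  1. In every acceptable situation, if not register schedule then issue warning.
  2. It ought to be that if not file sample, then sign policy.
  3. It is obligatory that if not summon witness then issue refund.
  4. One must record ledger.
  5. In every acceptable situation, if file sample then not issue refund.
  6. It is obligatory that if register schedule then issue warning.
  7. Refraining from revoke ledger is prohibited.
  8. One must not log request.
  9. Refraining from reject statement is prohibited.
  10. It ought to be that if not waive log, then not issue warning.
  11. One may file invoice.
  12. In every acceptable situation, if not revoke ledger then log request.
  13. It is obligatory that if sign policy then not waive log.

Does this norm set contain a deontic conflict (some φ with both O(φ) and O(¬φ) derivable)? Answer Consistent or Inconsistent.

Premise 12 is O(¬revoke_ledger → log_request), but O(¬revoke_ledger) is not derivable from the premises, so it does not yield O(log_request).
So O(log_request) is not derivable, and the apparent clash with O(¬log_request) does not arise.
A world satisfying every obligation exists (e.g. file_invoice=false, file_sample=true, issue_refund=false, issue_warning=true, log_request=false, record_ledger=true, register_schedule=false, reject_statement=true, revoke_ledger=true, sign_policy=false, summon_witness=true, waive_log=true); no atom is both obligatory and forbidden, so the set is consistent.

Consistent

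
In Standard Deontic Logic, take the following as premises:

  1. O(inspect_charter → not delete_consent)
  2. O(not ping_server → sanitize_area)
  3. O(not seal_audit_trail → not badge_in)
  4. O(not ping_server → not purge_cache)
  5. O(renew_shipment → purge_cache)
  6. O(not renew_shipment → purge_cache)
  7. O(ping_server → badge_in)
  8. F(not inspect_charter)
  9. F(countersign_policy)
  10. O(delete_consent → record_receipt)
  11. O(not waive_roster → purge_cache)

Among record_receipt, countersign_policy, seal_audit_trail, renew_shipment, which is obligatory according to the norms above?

seal_audit_trail

By case analysis on not renew_shipment: premise 6 gives O(not renew_shipment → purge_cache) and premise 5 gives O(renew_shipment → purge_cache), so O(purge_cache) either way.
Premise 4, O(not ping_server → not purge_cache), contraposes to O(purge_cache → ping_server); with O(purge_cache) we get O(ping_server).
With premise 7, O(ping_server → badge_in), the K-axiom yields O(badge_in).
Premise 3, O(not seal_audit_trail → not badge_in), contraposes to O(badge_in → seal_audit_trail); with O(badge_in) we get O(seal_audit_trail).
So O(seal_audit_trail) holds — seal_audit_trail is obligatory. None of the other listed options is made obligatory by any chain of premises.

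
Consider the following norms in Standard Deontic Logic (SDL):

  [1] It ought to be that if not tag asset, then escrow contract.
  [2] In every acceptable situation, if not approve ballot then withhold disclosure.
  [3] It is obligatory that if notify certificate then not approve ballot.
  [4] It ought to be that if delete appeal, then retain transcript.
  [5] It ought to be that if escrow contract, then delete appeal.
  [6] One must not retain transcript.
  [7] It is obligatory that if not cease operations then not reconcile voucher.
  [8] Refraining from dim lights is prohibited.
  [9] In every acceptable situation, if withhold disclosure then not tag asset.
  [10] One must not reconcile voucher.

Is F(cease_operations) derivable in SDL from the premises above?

Premise 7 is O(¬cease_operations → ¬reconcile_voucher); even if O(¬reconcile_voucher) held, inferring O(¬cease_operations) would be affirming the consequent — invalid.
No other premise forces O(¬cease_operations). An ideal world satisfying every premise can still have cease_operations true, so F(cease_operations) is not derivable.

No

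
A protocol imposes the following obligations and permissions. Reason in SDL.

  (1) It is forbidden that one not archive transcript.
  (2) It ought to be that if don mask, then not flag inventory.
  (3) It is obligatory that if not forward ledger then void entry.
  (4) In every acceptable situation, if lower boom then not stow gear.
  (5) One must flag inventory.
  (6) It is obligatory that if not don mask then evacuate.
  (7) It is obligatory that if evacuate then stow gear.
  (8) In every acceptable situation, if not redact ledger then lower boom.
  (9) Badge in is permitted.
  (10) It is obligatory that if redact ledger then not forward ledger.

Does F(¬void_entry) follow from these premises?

Premise 5 gives O(flag_inventory).
The contrapositive of premise 2 (O(don_mask → ¬flag_inventory)) is O(flag_inventory → ¬don_mask), and O(flag_inventory) is already established, so O(¬don_mask).
Premise 6 is O(¬don_mask → evacuate); since O(¬don_mask), deontic closure gives O(evacuate).
With premise 7, O(evacuate → stow_gear), the K-axiom yields O(stow_gear).
Premise 4 is O(lower_boom → ¬stow_gear); contrapositively O(stow_gear → ¬lower_boom). Since O(stow_gear) holds, K gives O(¬lower_boom).
The contrapositive of premise 8 (O(¬redact_ledger → lower_boom)) is O(¬lower_boom → redact_ledger), and O(¬lower_boom) is already established, so O(redact_ledger).
Applying K to premise 10 (O(redact_ledger → ¬forward_ledger)) and O(redact_ledger) yields O(¬forward_ledger).
Applying K to premise 3 (O(¬forward_ledger → void_entry)) and O(¬forward_ledger) yields O(void_entry).
Premises 1, 9 do not contribute to this derivation.
So O(void_entry) holds, i.e. F(¬void_entry). The claim follows.

Yes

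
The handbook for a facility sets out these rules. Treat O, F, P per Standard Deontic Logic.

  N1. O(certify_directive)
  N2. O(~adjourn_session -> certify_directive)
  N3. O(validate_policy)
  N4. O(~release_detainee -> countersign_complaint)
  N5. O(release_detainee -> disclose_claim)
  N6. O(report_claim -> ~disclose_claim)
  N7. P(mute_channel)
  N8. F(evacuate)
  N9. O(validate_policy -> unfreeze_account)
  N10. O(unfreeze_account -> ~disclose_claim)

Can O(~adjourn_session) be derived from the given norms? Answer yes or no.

Premise 2 is O(~adjourn_session -> certify_directive); even if O(certify_directive) held, inferring O(~adjourn_session) would be affirming the consequent — invalid.
No other premise forces O(~adjourn_session). An ideal world satisfying every premise can still have ~adjourn_session false, so O(~adjourn_session) is not derivable.

No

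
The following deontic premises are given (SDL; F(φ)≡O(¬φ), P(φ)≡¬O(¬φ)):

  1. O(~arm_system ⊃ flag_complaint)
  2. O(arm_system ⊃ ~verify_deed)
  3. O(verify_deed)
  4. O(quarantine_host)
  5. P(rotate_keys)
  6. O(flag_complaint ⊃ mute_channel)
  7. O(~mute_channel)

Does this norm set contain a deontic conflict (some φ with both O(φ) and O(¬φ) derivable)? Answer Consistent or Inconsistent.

Inconsistent

Premise 7 gives O(~mute_channel).
Premise 6, O(flag_complaint ⊃ mute_channel), contraposes to O(~mute_channel ⊃ ~flag_complaint); with O(~mute_channel) we get O(~flag_complaint).
Premise 1 is O(~arm_system ⊃ flag_complaint); contrapositively O(~flag_complaint ⊃ arm_system). Since O(~flag_complaint) holds, K gives O(arm_system).
From O(arm_system) and premise 2, O(arm_system ⊃ ~verify_deed), we obtain O(~verify_deed).
However, premise 3 gives O(verify_deed).
We now have both O(~verify_deed) and O(verify_deed) — verify_deed is simultaneously obligatory and forbidden, violating the D-axiom.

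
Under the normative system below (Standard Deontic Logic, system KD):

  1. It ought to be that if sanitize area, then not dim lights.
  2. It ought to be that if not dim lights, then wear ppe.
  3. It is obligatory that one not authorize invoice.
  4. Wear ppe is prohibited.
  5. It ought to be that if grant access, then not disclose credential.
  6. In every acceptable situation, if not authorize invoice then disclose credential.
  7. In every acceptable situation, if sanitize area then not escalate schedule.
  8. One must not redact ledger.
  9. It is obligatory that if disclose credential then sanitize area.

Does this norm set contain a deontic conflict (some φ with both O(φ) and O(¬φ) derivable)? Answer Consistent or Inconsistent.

F(wear_ppe) at premise 4 means O(¬wear_ppe).
Premise 2, O(¬dim_lights → wear_ppe), contraposes to O(¬wear_ppe → dim_lights); with O(¬wear_ppe) we get O(dim_lights).
The contrapositive of premise 1 (O(sanitize_area → ¬dim_lights)) is O(dim_lights → ¬sanitize_area), and O(dim_lights) is already established, so O(¬sanitize_area).
Premise 9, O(disclose_credential → sanitize_area), contraposes to O(¬sanitize_area → ¬disclose_credential); with O(¬sanitize_area) we get O(¬disclose_credential).
Premise 6 is O(¬authorize_invoice → disclose_credential); contrapositively O(¬disclose_credential → authorize_invoice). Since O(¬disclose_credential) holds, K gives O(authorize_invoice).
But premise 3 directly asserts O(¬authorize_invoice).
We now have both O(authorize_invoice) and O(¬authorize_invoice) — authorize_invoice is simultaneously obligatory and forbidden, violating the D-axiom.

Inconsistent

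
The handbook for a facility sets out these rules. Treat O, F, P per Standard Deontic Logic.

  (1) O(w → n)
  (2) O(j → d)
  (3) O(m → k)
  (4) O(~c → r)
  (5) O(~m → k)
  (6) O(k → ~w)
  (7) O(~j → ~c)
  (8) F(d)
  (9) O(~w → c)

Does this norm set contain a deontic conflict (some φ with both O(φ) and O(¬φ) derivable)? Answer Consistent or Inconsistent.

Inconsistent

Premises 5 and 3 are O(~m → k) and O(m → k); every ideal world satisfies ~m or m, so in either case k holds — hence O(k).
With premise 6, O(k → ~w), the K-axiom yields O(~w).
Premise 9 is O(~w → c); since O(~w), deontic closure gives O(c).
Premise 7, O(~j → ~c), contraposes to O(c → j); with O(c) we get O(j).
Applying K to premise 2 (O(j → d)) and O(j) yields O(d).
However, F(d) at premise 8 amounts to O(~d).
We now have both O(d) and O(~d) — d is simultaneously obligatory and forbidden, violating the D-axiom.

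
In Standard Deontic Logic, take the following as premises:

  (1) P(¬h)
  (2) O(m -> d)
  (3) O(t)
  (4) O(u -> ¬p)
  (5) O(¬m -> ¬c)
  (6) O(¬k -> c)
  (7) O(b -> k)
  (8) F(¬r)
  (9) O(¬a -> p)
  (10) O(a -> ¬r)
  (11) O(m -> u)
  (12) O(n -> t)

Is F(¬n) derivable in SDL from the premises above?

Premise 12 is O(n -> t); even if O(t) held, inferring O(n) would be affirming the consequent — invalid.
No other premise forces O(n). An ideal world satisfying every premise can still have ¬n true, so F(¬n) is not derivable.

No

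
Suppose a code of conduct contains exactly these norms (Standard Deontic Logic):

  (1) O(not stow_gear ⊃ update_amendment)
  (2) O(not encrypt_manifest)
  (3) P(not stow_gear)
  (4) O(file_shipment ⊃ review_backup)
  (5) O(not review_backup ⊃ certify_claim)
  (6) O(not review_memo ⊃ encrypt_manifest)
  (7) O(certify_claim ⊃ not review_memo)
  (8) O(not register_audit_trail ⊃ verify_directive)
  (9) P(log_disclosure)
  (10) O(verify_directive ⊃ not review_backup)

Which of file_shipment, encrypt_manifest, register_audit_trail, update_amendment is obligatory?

register_audit_trail

Premise 2 gives O(not encrypt_manifest).
Premise 6 is O(not review_memo ⊃ encrypt_manifest); contrapositively O(not encrypt_manifest ⊃ review_memo). Since O(not encrypt_manifest) holds, K gives O(review_memo).
The contrapositive of premise 7 (O(certify_claim ⊃ not review_memo)) is O(review_memo ⊃ not certify_claim), and O(review_memo) is already established, so O(not certify_claim).
Premise 5, O(not review_backup ⊃ certify_claim), contraposes to O(not certify_claim ⊃ review_backup); with O(not certify_claim) we get O(review_backup).
Premise 10, O(verify_directive ⊃ not review_backup), contraposes to O(review_backup ⊃ not verify_directive); with O(review_backup) we get O(not verify_directive).
The contrapositive of premise 8 (O(not register_audit_trail ⊃ verify_directive)) is O(not verify_directive ⊃ register_audit_trail), and O(not verify_directive) is already established, so O(register_audit_trail).
So O(register_audit_trail) holds — register_audit_trail is obligatory. None of the other listed options is made obligatory by any chain of premises.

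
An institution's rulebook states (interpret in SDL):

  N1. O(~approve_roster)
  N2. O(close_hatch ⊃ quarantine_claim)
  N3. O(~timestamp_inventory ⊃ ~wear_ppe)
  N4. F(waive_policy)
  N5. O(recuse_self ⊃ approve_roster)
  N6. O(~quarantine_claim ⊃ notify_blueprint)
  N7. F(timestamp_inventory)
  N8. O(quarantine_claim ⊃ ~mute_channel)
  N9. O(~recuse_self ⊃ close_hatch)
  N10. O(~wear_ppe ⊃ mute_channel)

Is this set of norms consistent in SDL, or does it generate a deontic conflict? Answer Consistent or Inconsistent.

Premise 1 states O(~approve_roster) outright.
Premise 5 is O(recuse_self ⊃ approve_roster); contrapositively O(~approve_roster ⊃ ~recuse_self). Since O(~approve_roster) holds, K gives O(~recuse_self).
Applying K to premise 9 (O(~recuse_self ⊃ close_hatch)) and O(~recuse_self) yields O(close_hatch).
Premise 2 is O(close_hatch ⊃ quarantine_claim); since O(close_hatch), deontic closure gives O(quarantine_claim).
Premise 8 is O(quarantine_claim ⊃ ~mute_channel); since O(quarantine_claim), deontic closure gives O(~mute_channel).
Premise 10, O(~wear_ppe ⊃ mute_channel), contraposes to O(~mute_channel ⊃ wear_ppe); with O(~mute_channel) we get O(wear_ppe).
Premise 3, O(~timestamp_inventory ⊃ ~wear_ppe), contraposes to O(wear_ppe ⊃ timestamp_inventory); with O(wear_ppe) we get O(timestamp_inventory).
However, F(timestamp_inventory) at premise 7 amounts to O(~timestamp_inventory).
We now have both O(timestamp_inventory) and O(~timestamp_inventory) — timestamp_inventory is simultaneously obligatory and forbidden, violating the D-axiom.

Inconsistent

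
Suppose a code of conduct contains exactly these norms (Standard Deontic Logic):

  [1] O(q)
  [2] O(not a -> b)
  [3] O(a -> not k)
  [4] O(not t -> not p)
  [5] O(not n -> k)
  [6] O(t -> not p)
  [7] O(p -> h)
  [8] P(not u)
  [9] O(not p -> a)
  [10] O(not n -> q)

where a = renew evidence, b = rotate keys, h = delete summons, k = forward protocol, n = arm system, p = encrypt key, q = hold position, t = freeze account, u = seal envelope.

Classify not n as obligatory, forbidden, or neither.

By case analysis on t: premise 6 gives O(t -> not p) and premise 4 gives O(not t -> not p), so O(not p) either way.
From O(not p) and premise 9, O(not p -> a), we obtain O(a).
From O(a) and premise 3, O(a -> not k), we obtain O(not k).
The contrapositive of premise 5 (O(not n -> k)) is O(not k -> n), and O(not k) is already established, so O(n).
Premises 1, 2, 7, 8, 10 do not contribute to this derivation.
Thus O(n), which is F(not n): not n is forbidden.

Forbidden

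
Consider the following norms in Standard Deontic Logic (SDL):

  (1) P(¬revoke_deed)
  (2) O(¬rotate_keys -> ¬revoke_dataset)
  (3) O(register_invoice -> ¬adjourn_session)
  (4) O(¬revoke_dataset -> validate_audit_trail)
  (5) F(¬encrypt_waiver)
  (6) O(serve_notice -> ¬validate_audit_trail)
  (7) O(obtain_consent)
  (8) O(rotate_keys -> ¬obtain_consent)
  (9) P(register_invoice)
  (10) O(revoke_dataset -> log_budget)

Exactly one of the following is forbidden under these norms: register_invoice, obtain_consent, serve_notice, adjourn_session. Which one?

Premise 7 states O(obtain_consent) outright.
Premise 8 is O(rotate_keys -> ¬obtain_consent); contrapositively O(obtain_consent -> ¬rotate_keys). Since O(obtain_consent) holds, K gives O(¬rotate_keys).
With premise 2, O(¬rotate_keys -> ¬revoke_dataset), the K-axiom yields O(¬revoke_dataset).
From O(¬revoke_dataset) and premise 4, O(¬revoke_dataset -> validate_audit_trail), we obtain O(validate_audit_trail).
The contrapositive of premise 6 (O(serve_notice -> ¬validate_audit_trail)) is O(validate_audit_trail -> ¬serve_notice), and O(validate_audit_trail) is already established, so O(¬serve_notice).
So O(¬serve_notice) holds, i.e. serve_notice is forbidden. None of the other listed options is forbidden under the premises.

serve_notice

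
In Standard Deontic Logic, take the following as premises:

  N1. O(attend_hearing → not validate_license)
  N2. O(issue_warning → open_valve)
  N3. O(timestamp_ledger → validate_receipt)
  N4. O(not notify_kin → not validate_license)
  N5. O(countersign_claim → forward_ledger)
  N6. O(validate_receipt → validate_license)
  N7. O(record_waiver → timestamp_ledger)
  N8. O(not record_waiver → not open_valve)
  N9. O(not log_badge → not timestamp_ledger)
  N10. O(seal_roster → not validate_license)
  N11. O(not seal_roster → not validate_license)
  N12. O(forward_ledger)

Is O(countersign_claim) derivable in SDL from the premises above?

No

Premise 5 is O(countersign_claim → forward_ledger); even if O(forward_ledger) held, inferring O(countersign_claim) would be affirming the consequent — invalid.
No other premise forces O(countersign_claim). An ideal world satisfying every premise can still have countersign_claim false, so O(countersign_claim) is not derivable.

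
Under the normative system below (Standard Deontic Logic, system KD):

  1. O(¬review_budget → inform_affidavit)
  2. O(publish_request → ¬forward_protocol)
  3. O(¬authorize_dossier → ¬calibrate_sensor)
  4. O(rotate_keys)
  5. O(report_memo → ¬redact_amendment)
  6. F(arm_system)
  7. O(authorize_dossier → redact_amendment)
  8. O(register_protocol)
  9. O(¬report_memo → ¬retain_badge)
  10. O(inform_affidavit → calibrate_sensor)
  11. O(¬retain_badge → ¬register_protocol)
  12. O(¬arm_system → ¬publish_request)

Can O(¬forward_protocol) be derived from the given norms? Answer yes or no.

No

Premise 2 is O(publish_request → ¬forward_protocol), but O(publish_request) is not derivable from the premises, so it does not yield O(¬forward_protocol).
No other premise forces O(¬forward_protocol). An ideal world satisfying every premise can still have ¬forward_protocol false, so O(¬forward_protocol) is not derivable.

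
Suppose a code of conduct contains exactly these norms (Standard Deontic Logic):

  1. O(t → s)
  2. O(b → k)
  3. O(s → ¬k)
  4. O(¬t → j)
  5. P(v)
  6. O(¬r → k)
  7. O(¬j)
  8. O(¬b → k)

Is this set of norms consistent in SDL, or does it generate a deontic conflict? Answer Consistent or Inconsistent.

Inconsistent

By case analysis on b: premise 2 gives O(b → k) and premise 8 gives O(¬b → k), so O(k) either way.
Premise 3, O(s → ¬k), contraposes to O(k → ¬s); with O(k) we get O(¬s).
The contrapositive of premise 1 (O(t → s)) is O(¬s → ¬t), and O(¬s) is already established, so O(¬t).
Applying K to premise 4 (O(¬t → j)) and O(¬t) yields O(j).
But premise 7 directly asserts O(¬j).
We now have both O(j) and O(¬j) — j is simultaneously obligatory and forbidden, violating the D-axiom.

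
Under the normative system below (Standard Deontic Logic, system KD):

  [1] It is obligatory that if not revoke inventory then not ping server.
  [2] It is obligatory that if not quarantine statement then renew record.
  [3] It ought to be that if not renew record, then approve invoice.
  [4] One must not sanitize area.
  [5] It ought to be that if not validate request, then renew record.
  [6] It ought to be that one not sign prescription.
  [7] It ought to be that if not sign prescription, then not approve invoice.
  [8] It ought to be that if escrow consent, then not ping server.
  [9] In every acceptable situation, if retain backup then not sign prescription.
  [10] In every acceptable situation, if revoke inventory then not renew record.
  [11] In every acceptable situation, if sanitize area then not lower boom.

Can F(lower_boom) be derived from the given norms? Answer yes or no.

No

Premise 11 is O(sanitize_area → ¬lower_boom), but O(sanitize_area) is not derivable from the premises, so it does not yield O(¬lower_boom).
No other premise forces O(¬lower_boom). An ideal world satisfying every premise can still have lower_boom true, so F(lower_boom) is not derivable.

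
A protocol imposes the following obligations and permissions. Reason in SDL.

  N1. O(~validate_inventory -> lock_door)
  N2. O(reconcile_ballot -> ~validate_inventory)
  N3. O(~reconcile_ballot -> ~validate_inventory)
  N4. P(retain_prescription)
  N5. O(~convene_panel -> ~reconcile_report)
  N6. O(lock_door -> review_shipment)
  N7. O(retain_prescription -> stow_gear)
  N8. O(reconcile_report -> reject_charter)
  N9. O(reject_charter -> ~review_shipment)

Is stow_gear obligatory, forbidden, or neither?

Neither

Premise 7 is O(retain_prescription -> stow_gear), but O(retain_prescription) is not derivable from the premises (the permission P(retain_prescription) asserts only ~O(~retain_prescription), not O(retain_prescription)), so it does not yield O(stow_gear).
No premise or chain of K-axiom applications forces O(stow_gear), and none forces O(~stow_gear). So stow_gear is neither obligatory nor forbidden under these norms.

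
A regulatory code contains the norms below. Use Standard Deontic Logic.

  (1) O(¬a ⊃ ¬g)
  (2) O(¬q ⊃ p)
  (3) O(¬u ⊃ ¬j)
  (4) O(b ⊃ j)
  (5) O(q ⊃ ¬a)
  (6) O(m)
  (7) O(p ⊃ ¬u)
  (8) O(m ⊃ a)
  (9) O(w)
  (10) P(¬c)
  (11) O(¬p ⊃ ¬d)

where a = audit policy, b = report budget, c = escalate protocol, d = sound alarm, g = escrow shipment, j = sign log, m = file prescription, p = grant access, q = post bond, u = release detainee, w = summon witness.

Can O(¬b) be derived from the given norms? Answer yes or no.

Yes

From premise 6 we have O(m).
With premise 8, O(m ⊃ a), the K-axiom yields O(a).
The contrapositive of premise 5 (O(q ⊃ ¬a)) is O(a ⊃ ¬q), and O(a) is already established, so O(¬q).
With premise 2, O(¬q ⊃ p), the K-axiom yields O(p).
From O(p) and premise 7, O(p ⊃ ¬u), we obtain O(¬u).
With premise 3, O(¬u ⊃ ¬j), the K-axiom yields O(¬j).
Premise 4 is O(b ⊃ j); contrapositively O(¬j ⊃ ¬b). Since O(¬j) holds, K gives O(¬b).
Premises 1, 9, 10, 11 do not contribute to this derivation.
So O(¬b) follows.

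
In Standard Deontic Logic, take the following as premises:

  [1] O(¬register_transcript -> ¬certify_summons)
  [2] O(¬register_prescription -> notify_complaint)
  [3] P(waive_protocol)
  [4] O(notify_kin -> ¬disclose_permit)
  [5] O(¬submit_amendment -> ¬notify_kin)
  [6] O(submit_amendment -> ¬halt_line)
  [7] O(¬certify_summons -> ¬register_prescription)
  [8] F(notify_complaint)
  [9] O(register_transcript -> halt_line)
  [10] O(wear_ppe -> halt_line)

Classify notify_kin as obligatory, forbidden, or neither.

Forbidden

Premise 8 is F(notify_complaint), i.e. O(¬notify_complaint).
Premise 2 is O(¬register_prescription -> notify_complaint); contrapositively O(¬notify_complaint -> register_prescription). Since O(¬notify_complaint) holds, K gives O(register_prescription).
The contrapositive of premise 7 (O(¬certify_summons -> ¬register_prescription)) is O(register_prescription -> certify_summons), and O(register_prescription) is already established, so O(certify_summons).
The contrapositive of premise 1 (O(¬register_transcript -> ¬certify_summons)) is O(certify_summons -> register_transcript), and O(certify_summons) is already established, so O(register_transcript).
With premise 9, O(register_transcript -> halt_line), the K-axiom yields O(halt_line).
Premise 6, O(submit_amendment -> ¬halt_line), contraposes to O(halt_line -> ¬submit_amendment); with O(halt_line) we get O(¬submit_amendment).
From O(¬submit_amendment) and premise 5, O(¬submit_amendment -> ¬notify_kin), we obtain O(¬notify_kin).
Premises 3, 4, 10 do not contribute to this derivation.
Thus O(¬notify_kin), which is F(notify_kin): notify_kin is forbidden.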